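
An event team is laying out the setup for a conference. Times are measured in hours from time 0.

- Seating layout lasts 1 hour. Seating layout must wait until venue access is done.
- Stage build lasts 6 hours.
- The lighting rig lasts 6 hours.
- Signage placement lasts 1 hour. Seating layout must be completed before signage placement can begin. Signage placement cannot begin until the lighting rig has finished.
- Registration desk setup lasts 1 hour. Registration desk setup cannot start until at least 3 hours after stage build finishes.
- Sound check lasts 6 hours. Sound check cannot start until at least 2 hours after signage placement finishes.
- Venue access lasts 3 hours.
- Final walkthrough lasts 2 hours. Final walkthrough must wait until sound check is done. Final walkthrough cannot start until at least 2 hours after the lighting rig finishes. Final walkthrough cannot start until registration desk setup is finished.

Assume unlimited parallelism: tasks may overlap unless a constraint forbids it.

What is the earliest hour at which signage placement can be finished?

The lighting rig can start immediately at hour 0; it finishes at hour 6.
Nothing blocks venue access, so it runs from hour 0 to hour 3.
Seating layout waits on venue access (finishes hour 3), so it starts at hour 3 and finishes at 3 + 1 = hour 4.
For signage placement: seating layout (finishes hour 4); the lighting rig (finishes hour 6). Taking the maximum gives a start of hour 6, and it finishes at 6 + 1 = hour 7.

7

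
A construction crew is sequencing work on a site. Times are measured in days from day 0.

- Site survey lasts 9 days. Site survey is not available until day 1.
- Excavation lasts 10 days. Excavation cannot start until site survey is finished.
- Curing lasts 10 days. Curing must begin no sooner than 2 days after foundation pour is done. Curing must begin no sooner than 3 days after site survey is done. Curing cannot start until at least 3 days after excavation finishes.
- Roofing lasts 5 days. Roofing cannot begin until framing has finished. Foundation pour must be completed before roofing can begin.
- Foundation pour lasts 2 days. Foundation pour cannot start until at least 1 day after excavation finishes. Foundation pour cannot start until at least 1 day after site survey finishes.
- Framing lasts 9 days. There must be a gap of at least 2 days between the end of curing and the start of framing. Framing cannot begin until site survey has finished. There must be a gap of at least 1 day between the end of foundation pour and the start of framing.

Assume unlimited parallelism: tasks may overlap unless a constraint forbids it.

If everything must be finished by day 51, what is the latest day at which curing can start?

Roofing must finish by day 51; it takes 5 days, so it must start by 51 − 5 = day 46.
Framing has to be done before roofing (must start by day 46). That means finishing by day 46, i.e. starting by 46 − 9 = day 37.
Curing feeds into framing (must start by day 37, minus 2-day gap → day 35); so curing must finish by day 35 and therefore start by day 25.

25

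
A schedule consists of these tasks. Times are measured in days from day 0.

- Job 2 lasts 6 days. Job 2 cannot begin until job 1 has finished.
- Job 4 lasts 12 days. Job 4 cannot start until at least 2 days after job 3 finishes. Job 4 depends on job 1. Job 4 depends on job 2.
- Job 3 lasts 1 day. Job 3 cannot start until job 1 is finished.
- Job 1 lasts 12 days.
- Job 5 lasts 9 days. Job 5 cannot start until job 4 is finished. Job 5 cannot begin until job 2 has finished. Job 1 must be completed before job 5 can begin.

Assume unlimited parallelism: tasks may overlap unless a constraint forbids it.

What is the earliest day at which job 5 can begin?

Job 1 can start immediately at day 0; it finishes at day 12.
Job 3 cannot begin until job 1 (finishes day 12). It runs from day 12 to 12 + 1 = day 13.
Job 2 waits on job 1 (finishes day 12), so it starts at day 12 and finishes at 12 + 6 = day 18.
For job 4: job 3 (finishes day 13, plus 2-day gap → day 15); job 1 (finishes day 12); job 2 (finishes day 18). Taking the maximum gives a start of day 18, and it finishes at 18 + 12 = day 30.
Job 5 waits on job 4 (finishes day 30); job 2 (finishes day 18); job 1 (finishes day 12). The latest of these is day 30, which is the earliest job 5 can start.

30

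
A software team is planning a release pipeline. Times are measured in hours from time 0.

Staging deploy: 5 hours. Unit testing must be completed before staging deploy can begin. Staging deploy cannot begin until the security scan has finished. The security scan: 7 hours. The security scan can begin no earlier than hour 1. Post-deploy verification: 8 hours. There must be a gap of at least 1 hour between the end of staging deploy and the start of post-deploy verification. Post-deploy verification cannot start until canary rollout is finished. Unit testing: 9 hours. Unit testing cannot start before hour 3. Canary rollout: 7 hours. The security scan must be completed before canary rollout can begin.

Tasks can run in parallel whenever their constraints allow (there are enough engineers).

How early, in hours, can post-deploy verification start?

18

The security scan cannot begin until its own release at hour 1. It runs from hour 1 to 1 + 7 = hour 8.
Canary rollout waits on the security scan (finishes hour 8), so it starts at hour 8 and finishes at 8 + 7 = hour 15.
Unit testing cannot begin until its own release at hour 3. It runs from hour 3 to 3 + 9 = hour 12.
Staging deploy needs all of unit testing (finishes hour 12); the security scan (finishes hour 8). That puts its earliest start at hour 12; it finishes at 12 + 5 = hour 17.
Post-deploy verification waits on staging deploy (finishes hour 17, plus 1-hour gap → hour 18); canary rollout (finishes hour 15). The latest of these is hour 18, which is the earliest post-deploy verification can start.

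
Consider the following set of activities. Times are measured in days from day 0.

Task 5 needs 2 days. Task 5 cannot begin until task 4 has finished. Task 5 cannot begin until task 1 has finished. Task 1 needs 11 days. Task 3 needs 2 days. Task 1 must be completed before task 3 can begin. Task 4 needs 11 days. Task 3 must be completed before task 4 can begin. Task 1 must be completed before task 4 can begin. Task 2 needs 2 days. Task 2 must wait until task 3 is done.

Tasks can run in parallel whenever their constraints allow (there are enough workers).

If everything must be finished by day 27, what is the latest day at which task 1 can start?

Task 2 must finish by day 27; it takes 2 days, so it must start by 27 − 2 = day 25.
Task 5 has no dependents, so it just needs to finish by day 27. Starting by 27 − 2 = day 25 achieves that.
Since task 5 (must start by day 25) depends on it, task 4 must finish by day 25. Backing off its 11-day duration gives a latest start of day 14.
Task 3 has several dependents: task 2 (must start by day 25); task 4 (must start by day 14). The earliest of those limits is day 14, so task 3 must start by 14 − 2 = day 12.
Task 1 feeds task 3 (must start by day 12); task 4 (must start by day 14); task 5 (must start by day 25). Taking the minimum, task 1 must finish by day 12 and start by 12 − 11 = day 1.

1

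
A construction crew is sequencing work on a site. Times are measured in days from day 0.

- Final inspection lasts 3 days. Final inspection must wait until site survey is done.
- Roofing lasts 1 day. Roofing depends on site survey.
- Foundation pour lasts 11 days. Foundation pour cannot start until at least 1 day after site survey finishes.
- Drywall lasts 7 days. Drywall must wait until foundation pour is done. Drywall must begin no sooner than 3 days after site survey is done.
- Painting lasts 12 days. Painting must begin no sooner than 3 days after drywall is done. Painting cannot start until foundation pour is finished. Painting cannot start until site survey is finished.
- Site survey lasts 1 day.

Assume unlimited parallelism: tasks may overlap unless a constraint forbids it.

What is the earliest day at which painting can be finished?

Site survey can start immediately at day 0; it finishes at day 1.
After site survey (finishes day 1, plus 1-day gap → day 2), foundation pour can start at day 2 and finishes at day 13.
For drywall: foundation pour (finishes day 13); site survey (finishes day 1, plus 3-day gap → day 4). Taking the maximum gives a start of day 13, and it finishes at 13 + 7 = day 20.
Painting has to wait for drywall (finishes day 20, plus 3-day gap → day 23); foundation pour (finishes day 13); site survey (finishes day 1). The latest of these is day 23, so painting runs day 23 to 23 + 12 = day 35.

35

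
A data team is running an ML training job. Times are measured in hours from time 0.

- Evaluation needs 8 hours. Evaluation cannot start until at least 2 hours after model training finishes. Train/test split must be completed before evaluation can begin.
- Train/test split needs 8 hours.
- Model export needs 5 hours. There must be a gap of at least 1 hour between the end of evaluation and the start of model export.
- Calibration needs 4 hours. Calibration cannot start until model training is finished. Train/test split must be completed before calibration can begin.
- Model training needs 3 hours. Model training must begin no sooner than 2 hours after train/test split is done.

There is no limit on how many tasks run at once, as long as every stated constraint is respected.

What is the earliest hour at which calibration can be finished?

17

Train/test split can start immediately at hour 0; it finishes at hour 8.
Model training cannot begin until train/test split (finishes hour 8, plus 2-hour gap → hour 10). It runs from hour 10 to 10 + 3 = hour 13.
Calibration cannot start until model training (finishes hour 13); train/test split (finishes hour 8). The controlling bound is hour 13, so calibration finishes at 13 + 4 = hour 17.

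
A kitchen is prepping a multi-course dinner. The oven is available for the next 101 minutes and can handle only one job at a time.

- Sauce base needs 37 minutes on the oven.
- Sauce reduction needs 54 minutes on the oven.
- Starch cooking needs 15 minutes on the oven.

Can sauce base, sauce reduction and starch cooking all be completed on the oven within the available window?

No

Running back to back, the jobs need 37 + 54 + 15 = 106 minutes on the oven.
Since 106 > 101, they cannot all fit.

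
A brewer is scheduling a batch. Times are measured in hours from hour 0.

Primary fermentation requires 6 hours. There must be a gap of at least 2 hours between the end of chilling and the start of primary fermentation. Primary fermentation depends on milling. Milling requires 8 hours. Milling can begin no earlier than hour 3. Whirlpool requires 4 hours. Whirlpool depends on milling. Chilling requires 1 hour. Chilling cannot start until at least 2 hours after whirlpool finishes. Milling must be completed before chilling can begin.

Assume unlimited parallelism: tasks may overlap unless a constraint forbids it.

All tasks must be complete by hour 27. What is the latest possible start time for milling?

4

Primary fermentation must finish by hour 27; it takes 6 hours, so it must start by 27 − 6 = hour 21.
Chilling feeds into primary fermentation (must start by hour 21, minus 2-hour gap → hour 19); so chilling must finish by hour 19 and therefore start by hour 18.
Whirlpool feeds into chilling (must start by hour 18, minus 2-hour gap → hour 16); so whirlpool must finish by hour 16 and therefore start by hour 12.
Milling must finish in time for whirlpool (must start by hour 12); chilling (must start by hour 18); primary fermentation (must start by hour 21). The tightest is hour 12, so milling must start by 12 − 8 = hour 4.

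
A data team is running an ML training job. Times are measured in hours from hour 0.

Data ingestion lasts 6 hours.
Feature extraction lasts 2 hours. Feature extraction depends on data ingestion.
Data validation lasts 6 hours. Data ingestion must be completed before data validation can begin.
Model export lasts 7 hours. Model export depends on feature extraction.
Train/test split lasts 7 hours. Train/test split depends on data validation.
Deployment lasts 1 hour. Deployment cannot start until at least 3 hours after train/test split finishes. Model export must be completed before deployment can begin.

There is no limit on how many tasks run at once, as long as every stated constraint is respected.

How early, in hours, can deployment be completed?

Data ingestion has no prerequisites, so it starts at hour 0 and finishes at hour 6.
Feature extraction cannot begin until data ingestion (finishes hour 6). It runs from hour 6 to 6 + 2 = hour 8.
Model export cannot begin until feature extraction (finishes hour 8). It runs from hour 8 to 8 + 7 = hour 15.
Data validation cannot begin until data ingestion (finishes hour 6). It runs from hour 6 to 6 + 6 = hour 12.
Train/test split waits on data validation (finishes hour 12), so it starts at hour 12 and finishes at 12 + 7 = hour 19.
Deployment cannot start until train/test split (finishes hour 19, plus 3-hour gap → hour 22); model export (finishes hour 15). The controlling bound is hour 22, so deployment finishes at 22 + 1 = hour 23.

23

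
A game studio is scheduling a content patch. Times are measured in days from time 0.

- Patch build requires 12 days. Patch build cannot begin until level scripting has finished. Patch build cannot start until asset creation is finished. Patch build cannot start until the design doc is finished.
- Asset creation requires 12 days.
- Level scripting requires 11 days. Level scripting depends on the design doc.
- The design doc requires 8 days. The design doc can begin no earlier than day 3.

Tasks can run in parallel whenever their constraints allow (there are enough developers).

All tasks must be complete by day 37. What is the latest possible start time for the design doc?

Patch build has no dependents, so it just needs to finish by day 37. Starting by 37 − 12 = day 25 achieves that.
Level scripting has to be done before patch build (must start by day 25). That means finishing by day 25, i.e. starting by 25 − 11 = day 14.
The design doc must finish in time for level scripting (must start by day 14); patch build (must start by day 25). The tightest is day 14, so the design doc must start by 14 − 8 = day 6.

6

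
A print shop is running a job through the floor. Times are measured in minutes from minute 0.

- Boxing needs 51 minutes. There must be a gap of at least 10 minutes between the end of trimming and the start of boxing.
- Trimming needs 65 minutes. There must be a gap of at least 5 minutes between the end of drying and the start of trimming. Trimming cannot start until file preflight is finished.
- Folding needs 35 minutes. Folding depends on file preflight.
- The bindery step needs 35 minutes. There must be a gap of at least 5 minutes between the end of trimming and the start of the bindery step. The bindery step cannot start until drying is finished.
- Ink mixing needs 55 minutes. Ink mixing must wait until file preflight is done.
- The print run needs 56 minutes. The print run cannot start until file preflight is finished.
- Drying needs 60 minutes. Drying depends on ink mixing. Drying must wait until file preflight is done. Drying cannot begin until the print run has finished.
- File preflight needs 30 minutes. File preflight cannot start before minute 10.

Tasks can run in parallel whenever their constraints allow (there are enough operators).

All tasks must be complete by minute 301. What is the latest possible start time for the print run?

54

To finish by minute 301, the bindery step (duration 35) must start no later than minute 266.
Nothing follows boxing; the deadline of minute 301 is its only limit. It must start by 301 − 51 = minute 250.
Trimming must finish in time for the bindery step (must start by minute 266, minus 5-minute gap → minute 261); boxing (must start by minute 250, minus 10-minute gap → minute 240). The tightest is minute 240, so trimming must start by 240 − 65 = minute 175.
Drying feeds trimming (must start by minute 175, minus 5-minute gap → minute 170); the bindery step (must start by minute 266). Taking the minimum, drying must finish by minute 170 and start by 170 − 60 = minute 110.
The print run must finish before drying (must start by minute 110). With a 56-minute duration, the print run must start by 110 − 56 = minute 54.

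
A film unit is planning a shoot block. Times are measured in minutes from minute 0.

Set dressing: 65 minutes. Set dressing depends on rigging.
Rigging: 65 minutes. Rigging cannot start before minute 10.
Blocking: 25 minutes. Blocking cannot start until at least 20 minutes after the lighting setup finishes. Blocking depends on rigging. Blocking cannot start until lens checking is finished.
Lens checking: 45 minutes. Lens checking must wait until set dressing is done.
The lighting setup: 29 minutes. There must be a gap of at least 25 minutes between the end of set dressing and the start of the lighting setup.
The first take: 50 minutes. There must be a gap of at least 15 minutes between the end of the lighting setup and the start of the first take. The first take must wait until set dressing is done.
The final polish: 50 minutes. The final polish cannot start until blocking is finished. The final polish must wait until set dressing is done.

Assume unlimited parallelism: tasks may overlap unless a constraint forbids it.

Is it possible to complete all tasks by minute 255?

No

Rigging cannot begin until its own release at minute 10. It runs from minute 10 to 10 + 65 = minute 75.
After rigging (finishes minute 75), set dressing can start at minute 75 and finishes at minute 140.
Lens checking cannot begin until set dressing (finishes minute 140). It runs from minute 140 to 140 + 45 = minute 185.
After set dressing (finishes minute 140, plus 25-minute gap → minute 165), the lighting setup can start at minute 165 and finishes at minute 194.
For the first take: the lighting setup (finishes minute 194, plus 15-minute gap → minute 209); set dressing (finishes minute 140). Taking the maximum gives a start of minute 209, and it finishes at 209 + 50 = minute 259.
Blocking has to wait for the lighting setup (finishes minute 194, plus 20-minute gap → minute 214); rigging (finishes minute 75); lens checking (finishes minute 185). The latest of these is minute 214, so blocking runs minute 214 to 214 + 25 = minute 239.
The final polish has to wait for blocking (finishes minute 239); set dressing (finishes minute 140). The latest of these is minute 239, so the final polish runs minute 239 to 239 + 50 = minute 289.
The earliest everything can be done is minute 289, which is after the deadline of 255, so it is not possible.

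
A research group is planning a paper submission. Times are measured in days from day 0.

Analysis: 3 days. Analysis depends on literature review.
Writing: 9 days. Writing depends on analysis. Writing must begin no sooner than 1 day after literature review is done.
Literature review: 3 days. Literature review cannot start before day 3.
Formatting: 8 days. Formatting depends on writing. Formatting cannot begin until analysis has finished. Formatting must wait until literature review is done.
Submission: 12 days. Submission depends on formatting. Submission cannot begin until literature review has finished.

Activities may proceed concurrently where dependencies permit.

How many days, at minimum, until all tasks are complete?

Literature review cannot begin until its own release at day 3. It runs from day 3 to 3 + 3 = day 6.
Analysis cannot begin until literature review (finishes day 6). It runs from day 6 to 6 + 3 = day 9.
For writing: analysis (finishes day 9); literature review (finishes day 6, plus 1-day gap → day 7). Taking the maximum gives a start of day 9, and it finishes at 9 + 9 = day 18.
Formatting has to wait for writing (finishes day 18); analysis (finishes day 9); literature review (finishes day 6). The latest of these is day 18, so formatting runs day 18 to 18 + 8 = day 26.
Submission has to wait for formatting (finishes day 26); literature review (finishes day 6). The latest of these is day 26, so submission runs day 26 to 26 + 12 = day 38.
All tasks are finished once the last one completes. Finish times: Literature review at 6, Analysis at 9, Writing at 18, Formatting at 26, Submission at 38. The latest is day 38.

38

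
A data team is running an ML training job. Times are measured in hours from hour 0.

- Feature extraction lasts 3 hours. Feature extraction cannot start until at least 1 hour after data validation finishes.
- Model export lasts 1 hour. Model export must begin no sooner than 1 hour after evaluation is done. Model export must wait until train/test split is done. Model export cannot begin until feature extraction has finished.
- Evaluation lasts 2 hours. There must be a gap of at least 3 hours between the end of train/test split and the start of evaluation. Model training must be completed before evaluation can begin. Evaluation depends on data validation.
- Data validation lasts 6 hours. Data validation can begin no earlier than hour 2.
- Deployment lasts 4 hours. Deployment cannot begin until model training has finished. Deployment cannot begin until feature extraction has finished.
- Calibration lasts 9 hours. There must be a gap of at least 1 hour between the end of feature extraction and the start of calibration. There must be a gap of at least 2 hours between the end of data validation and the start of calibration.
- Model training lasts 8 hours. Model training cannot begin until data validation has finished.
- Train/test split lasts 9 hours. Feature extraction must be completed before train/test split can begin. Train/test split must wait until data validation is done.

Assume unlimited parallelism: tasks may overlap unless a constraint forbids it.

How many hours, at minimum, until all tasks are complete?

After its own release at hour 2, data validation can start at hour 2 and finishes at hour 8.
After data validation (finishes hour 8), model training can start at hour 8 and finishes at hour 16.
Feature extraction waits on data validation (finishes hour 8, plus 1-hour gap → hour 9), so it starts at hour 9 and finishes at 9 + 3 = hour 12.
Deployment needs all of model training (finishes hour 16); feature extraction (finishes hour 12). That puts its earliest start at hour 16; it finishes at 16 + 4 = hour 20.
For calibration: feature extraction (finishes hour 12, plus 1-hour gap → hour 13); data validation (finishes hour 8, plus 2-hour gap → hour 10). Taking the maximum gives a start of hour 13, and it finishes at 13 + 9 = hour 22.
Train/test split cannot start until feature extraction (finishes hour 12); data validation (finishes hour 8). The controlling bound is hour 12, so train/test split finishes at 12 + 9 = hour 21.
Evaluation has to wait for train/test split (finishes hour 21, plus 3-hour gap → hour 24); model training (finishes hour 16); data validation (finishes hour 8). The latest of these is hour 24, so evaluation runs hour 24 to 24 + 2 = hour 26.
Model export needs all of evaluation (finishes hour 26, plus 1-hour gap → hour 27); train/test split (finishes hour 21); feature extraction (finishes hour 12). That puts its earliest start at hour 27; it finishes at 27 + 1 = hour 28.
All tasks are finished once the last one completes. Finish times: Data validation at 8, Feature extraction at 12, Train/test split at 21, Model training at 16, Evaluation at 26, Calibration at 22, Model export at 28, Deployment at 20. The latest is hour 28.

28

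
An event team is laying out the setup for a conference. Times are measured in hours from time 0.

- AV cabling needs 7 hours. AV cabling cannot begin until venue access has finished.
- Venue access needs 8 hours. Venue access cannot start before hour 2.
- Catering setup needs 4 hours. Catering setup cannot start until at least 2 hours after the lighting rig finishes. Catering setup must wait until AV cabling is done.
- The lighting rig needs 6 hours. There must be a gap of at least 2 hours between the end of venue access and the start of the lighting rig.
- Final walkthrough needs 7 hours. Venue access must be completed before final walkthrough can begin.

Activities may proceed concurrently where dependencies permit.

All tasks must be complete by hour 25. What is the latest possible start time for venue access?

3

Catering setup must finish by hour 25; it takes 4 hours, so it must start by 25 − 4 = hour 21.
The lighting rig has to be done before catering setup (must start by hour 21, minus 2-hour gap → hour 19). That means finishing by hour 19, i.e. starting by 19 − 6 = hour 13.
Since catering setup (must start by hour 21) depends on it, AV cabling must finish by hour 21. Backing off its 7-hour duration gives a latest start of hour 14.
Final walkthrough has no dependents, so it just needs to finish by hour 25. Starting by 25 − 7 = hour 18 achieves that.
Venue access must finish in time for the lighting rig (must start by hour 13, minus 2-hour gap → hour 11); AV cabling (must start by hour 14); final walkthrough (must start by hour 18). The tightest is hour 11, so venue access must start by 11 − 8 = hour 3.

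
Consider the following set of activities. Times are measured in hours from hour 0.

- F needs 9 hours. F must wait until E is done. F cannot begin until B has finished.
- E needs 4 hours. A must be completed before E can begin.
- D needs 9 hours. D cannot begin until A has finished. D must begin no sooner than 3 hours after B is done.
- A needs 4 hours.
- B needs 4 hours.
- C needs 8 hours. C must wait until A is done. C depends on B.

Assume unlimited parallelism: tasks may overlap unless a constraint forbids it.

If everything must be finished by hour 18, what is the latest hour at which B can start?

C has no dependents, so it just needs to finish by hour 18. Starting by 18 − 8 = hour 10 achieves that.
D has no dependents, so it just needs to finish by hour 18. Starting by 18 − 9 = hour 9 achieves that.
F must finish by hour 18; it takes 9 hours, so it must start by 18 − 9 = hour 9.
B must finish in time for C (must start by hour 10); D (must start by hour 9, minus 3-hour gap → hour 6); F (must start by hour 9). The tightest is hour 6, so B must start by 6 − 4 = hour 2.

2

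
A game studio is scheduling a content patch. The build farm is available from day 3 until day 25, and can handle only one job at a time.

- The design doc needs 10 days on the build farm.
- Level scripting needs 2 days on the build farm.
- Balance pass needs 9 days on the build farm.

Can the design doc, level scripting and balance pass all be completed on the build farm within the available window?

Yes

The build farm window is 25 − 3 = 22 days.
Running back to back, the jobs need 10 + 2 + 9 = 21 days on the build farm.
Since 21 ≤ 22, they fit within the window.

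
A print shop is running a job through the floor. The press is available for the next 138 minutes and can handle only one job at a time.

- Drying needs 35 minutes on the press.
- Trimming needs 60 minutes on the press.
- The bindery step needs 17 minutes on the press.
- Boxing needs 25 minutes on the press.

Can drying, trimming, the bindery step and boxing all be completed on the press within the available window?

Yes

Running back to back, the jobs need 35 + 60 + 17 + 25 = 137 minutes on the press.
Since 137 ≤ 138, they fit within the window.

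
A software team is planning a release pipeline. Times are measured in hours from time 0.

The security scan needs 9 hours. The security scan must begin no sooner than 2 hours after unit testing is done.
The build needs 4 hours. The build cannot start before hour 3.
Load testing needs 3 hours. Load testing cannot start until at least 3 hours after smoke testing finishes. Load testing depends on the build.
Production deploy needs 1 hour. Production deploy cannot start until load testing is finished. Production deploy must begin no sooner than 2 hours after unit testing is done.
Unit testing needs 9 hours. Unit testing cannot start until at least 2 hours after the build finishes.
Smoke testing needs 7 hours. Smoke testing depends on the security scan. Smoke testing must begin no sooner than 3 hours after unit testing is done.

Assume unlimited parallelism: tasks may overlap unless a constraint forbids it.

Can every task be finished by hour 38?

No

After its own release at hour 3, the build can start at hour 3 and finishes at hour 7.
After the build (finishes hour 7, plus 2-hour gap → hour 9), unit testing can start at hour 9 and finishes at hour 18.
The security scan cannot begin until unit testing (finishes hour 18, plus 2-hour gap → hour 20). It runs from hour 20 to 20 + 9 = hour 29.
Smoke testing has to wait for the security scan (finishes hour 29); unit testing (finishes hour 18, plus 3-hour gap → hour 21). The latest of these is hour 29, so smoke testing runs hour 29 to 29 + 7 = hour 36.
For load testing: smoke testing (finishes hour 36, plus 3-hour gap → hour 39); the build (finishes hour 7). Taking the maximum gives a start of hour 39, and it finishes at 39 + 3 = hour 42.
Production deploy has to wait for load testing (finishes hour 42); unit testing (finishes hour 18, plus 2-hour gap → hour 20). The latest of these is hour 42, so production deploy runs hour 42 to 42 + 1 = hour 43.
The earliest everything can be done is hour 43, which is after the deadline of 38, so it is not possible.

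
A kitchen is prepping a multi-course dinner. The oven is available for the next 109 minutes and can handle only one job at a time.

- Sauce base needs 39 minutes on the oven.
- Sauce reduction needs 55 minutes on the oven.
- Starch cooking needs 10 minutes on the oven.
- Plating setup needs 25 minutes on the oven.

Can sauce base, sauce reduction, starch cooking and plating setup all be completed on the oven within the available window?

No

Running back to back, the jobs need 39 + 55 + 10 + 25 = 129 minutes on the oven.
Since 129 > 109, they cannot all fit.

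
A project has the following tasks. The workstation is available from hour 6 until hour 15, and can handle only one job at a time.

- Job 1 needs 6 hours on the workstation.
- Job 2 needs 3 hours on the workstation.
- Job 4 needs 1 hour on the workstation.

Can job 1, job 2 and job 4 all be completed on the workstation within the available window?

No

The workstation window is 15 − 6 = 9 hours.
Running back to back, the jobs need 6 + 3 + 1 = 10 hours on the workstation.
Since 10 > 9, they cannot all fit.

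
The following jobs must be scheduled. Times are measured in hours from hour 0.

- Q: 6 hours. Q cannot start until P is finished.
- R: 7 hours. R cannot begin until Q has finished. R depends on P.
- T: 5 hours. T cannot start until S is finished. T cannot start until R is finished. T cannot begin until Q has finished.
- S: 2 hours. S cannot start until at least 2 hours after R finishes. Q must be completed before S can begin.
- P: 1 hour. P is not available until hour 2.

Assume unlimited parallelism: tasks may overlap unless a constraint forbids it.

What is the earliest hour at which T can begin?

20

After its own release at hour 2, P can start at hour 2 and finishes at hour 3.
After P (finishes hour 3), Q can start at hour 3 and finishes at hour 9.
R needs all of Q (finishes hour 9); P (finishes hour 3). That puts its earliest start at hour 9; it finishes at 9 + 7 = hour 16.
For S: R (finishes hour 16, plus 2-hour gap → hour 18); Q (finishes hour 9). Taking the maximum gives a start of hour 18, and it finishes at 18 + 2 = hour 20.
T waits on S (finishes hour 20); R (finishes hour 16); Q (finishes hour 9). The latest of these is hour 20, which is the earliest T can start.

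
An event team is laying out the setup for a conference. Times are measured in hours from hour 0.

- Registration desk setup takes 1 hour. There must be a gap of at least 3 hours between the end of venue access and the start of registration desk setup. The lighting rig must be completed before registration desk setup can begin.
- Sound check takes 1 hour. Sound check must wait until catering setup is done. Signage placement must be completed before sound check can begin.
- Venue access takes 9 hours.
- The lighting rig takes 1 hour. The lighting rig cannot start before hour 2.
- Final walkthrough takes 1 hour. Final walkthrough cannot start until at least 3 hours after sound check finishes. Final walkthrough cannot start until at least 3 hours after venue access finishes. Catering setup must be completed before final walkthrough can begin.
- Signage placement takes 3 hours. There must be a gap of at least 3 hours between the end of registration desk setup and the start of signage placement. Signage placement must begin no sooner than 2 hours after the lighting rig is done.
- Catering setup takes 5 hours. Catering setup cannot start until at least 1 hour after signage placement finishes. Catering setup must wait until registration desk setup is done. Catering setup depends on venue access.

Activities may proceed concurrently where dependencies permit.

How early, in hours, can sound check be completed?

26

The lighting rig waits on its own release at hour 2, so it starts at hour 2 and finishes at 2 + 1 = hour 3.
Nothing blocks venue access, so it runs from hour 0 to hour 9.
For registration desk setup: venue access (finishes hour 9, plus 3-hour gap → hour 12); the lighting rig (finishes hour 3). Taking the maximum gives a start of hour 12, and it finishes at 12 + 1 = hour 13.
Signage placement cannot start until registration desk setup (finishes hour 13, plus 3-hour gap → hour 16); the lighting rig (finishes hour 3, plus 2-hour gap → hour 5). The controlling bound is hour 16, so signage placement finishes at 16 + 3 = hour 19.
Catering setup needs all of signage placement (finishes hour 19, plus 1-hour gap → hour 20); registration desk setup (finishes hour 13); venue access (finishes hour 9). That puts its earliest start at hour 20; it finishes at 20 + 5 = hour 25.
Sound check needs all of catering setup (finishes hour 25); signage placement (finishes hour 19). That puts its earliest start at hour 25; it finishes at 25 + 1 = hour 26.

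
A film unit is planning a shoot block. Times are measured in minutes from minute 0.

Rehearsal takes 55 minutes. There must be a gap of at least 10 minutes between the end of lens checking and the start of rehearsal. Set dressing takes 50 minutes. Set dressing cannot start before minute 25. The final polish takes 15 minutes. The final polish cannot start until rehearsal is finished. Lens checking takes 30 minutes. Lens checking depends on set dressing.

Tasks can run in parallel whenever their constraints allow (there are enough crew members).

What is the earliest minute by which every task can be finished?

Set dressing cannot begin until its own release at minute 25. It runs from minute 25 to 25 + 50 = minute 75.
After set dressing (finishes minute 75), lens checking can start at minute 75 and finishes at minute 105.
After lens checking (finishes minute 105, plus 10-minute gap → minute 115), rehearsal can start at minute 115 and finishes at minute 170.
The final polish cannot begin until rehearsal (finishes minute 170). It runs from minute 170 to 170 + 15 = minute 185.
All tasks are finished once the last one completes. Finish times: Set dressing at 75, Lens checking at 105, Rehearsal at 170, The final polish at 185. The latest is minute 185.

185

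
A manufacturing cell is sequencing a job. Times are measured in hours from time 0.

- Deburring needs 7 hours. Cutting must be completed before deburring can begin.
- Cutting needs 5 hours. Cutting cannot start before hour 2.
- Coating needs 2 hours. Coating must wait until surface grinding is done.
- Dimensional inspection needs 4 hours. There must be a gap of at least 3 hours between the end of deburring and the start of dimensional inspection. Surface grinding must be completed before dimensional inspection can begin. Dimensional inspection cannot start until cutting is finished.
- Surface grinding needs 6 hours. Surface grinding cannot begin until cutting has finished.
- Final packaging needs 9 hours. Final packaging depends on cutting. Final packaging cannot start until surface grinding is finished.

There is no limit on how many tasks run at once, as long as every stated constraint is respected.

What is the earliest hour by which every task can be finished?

Cutting cannot begin until its own release at hour 2. It runs from hour 2 to 2 + 5 = hour 7.
After cutting (finishes hour 7), surface grinding can start at hour 7 and finishes at hour 13.
Final packaging needs all of cutting (finishes hour 7); surface grinding (finishes hour 13). That puts its earliest start at hour 13; it finishes at 13 + 9 = hour 22.
Coating cannot begin until surface grinding (finishes hour 13). It runs from hour 13 to 13 + 2 = hour 15.
Deburring waits on cutting (finishes hour 7), so it starts at hour 7 and finishes at 7 + 7 = hour 14.
Dimensional inspection has to wait for deburring (finishes hour 14, plus 3-hour gap → hour 17); surface grinding (finishes hour 13); cutting (finishes hour 7). The latest of these is hour 17, so dimensional inspection runs hour 17 to 17 + 4 = hour 21.
All tasks are finished once the last one completes. Finish times: Cutting at 7, Deburring at 14, Surface grinding at 13, Dimensional inspection at 21, Coating at 15, Final packaging at 22. The latest is hour 22.

22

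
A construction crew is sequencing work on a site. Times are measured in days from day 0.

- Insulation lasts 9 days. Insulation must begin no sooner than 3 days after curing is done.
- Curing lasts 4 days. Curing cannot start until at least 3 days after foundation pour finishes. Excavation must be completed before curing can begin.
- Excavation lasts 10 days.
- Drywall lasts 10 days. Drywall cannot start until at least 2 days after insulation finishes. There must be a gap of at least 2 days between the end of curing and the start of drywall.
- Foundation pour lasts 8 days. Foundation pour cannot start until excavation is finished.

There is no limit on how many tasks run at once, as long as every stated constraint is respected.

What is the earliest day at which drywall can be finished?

Excavation has no prerequisites, so it starts at day 0 and finishes at day 10.
After excavation (finishes day 10), foundation pour can start at day 10 and finishes at day 18.
For curing: foundation pour (finishes day 18, plus 3-day gap → day 21); excavation (finishes day 10). Taking the maximum gives a start of day 21, and it finishes at 21 + 4 = day 25.
Insulation cannot begin until curing (finishes day 25, plus 3-day gap → day 28). It runs from day 28 to 28 + 9 = day 37.
Drywall has to wait for insulation (finishes day 37, plus 2-day gap → day 39); curing (finishes day 25, plus 2-day gap → day 27). The latest of these is day 39, so drywall runs day 39 to 39 + 10 = day 49.

49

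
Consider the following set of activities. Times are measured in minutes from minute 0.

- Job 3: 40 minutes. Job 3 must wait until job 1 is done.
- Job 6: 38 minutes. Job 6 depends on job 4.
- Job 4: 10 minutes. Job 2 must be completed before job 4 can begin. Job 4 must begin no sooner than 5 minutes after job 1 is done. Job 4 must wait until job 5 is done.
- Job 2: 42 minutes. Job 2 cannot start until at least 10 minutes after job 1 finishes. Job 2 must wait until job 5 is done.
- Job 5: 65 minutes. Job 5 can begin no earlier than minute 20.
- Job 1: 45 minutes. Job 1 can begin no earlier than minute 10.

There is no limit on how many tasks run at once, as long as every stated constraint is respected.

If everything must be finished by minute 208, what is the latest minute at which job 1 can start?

63

Job 6 must finish by minute 208; it takes 38 minutes, so it must start by 208 − 38 = minute 170.
Since job 6 (must start by minute 170) depends on it, job 4 must finish by minute 170. Backing off its 10-minute duration gives a latest start of minute 160.
Job 2 has to be done before job 4 (must start by minute 160). That means finishing by minute 160, i.e. starting by 160 − 42 = minute 118.
Job 3 must finish by minute 208; it takes 40 minutes, so it must start by 208 − 40 = minute 168.
Job 1 has several dependents: job 2 (must start by minute 118, minus 10-minute gap → minute 108); job 3 (must start by minute 168); job 4 (must start by minute 160, minus 5-minute gap → minute 155). The earliest of those limits is minute 108, so job 1 must start by 108 − 45 = minute 63.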